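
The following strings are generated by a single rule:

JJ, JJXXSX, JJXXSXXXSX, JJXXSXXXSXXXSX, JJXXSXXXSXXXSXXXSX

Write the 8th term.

Every step adds XXSX to the end: s(k+1) = s(k)·XXSX.
From JJXXSXXXSXXXSXXXSX, 3 further steps: JJXXSXXXSXXXSXXXSX → JJXXSXXXSXXXSXXXSXXXSX → JJXXSXXXSXXXSXXXSXXXSXXXSX → (answer).

JJXXSXXXSXXXSXXXSXXXSXXXSXXXSX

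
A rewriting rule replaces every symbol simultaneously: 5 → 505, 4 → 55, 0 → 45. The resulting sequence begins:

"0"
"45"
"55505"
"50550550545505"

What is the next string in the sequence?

5054550550545505505455055550550545505

Replace each of the 14 characters of 50550550545505 in place — 505 45 505 505 45 505 505 45 505 55 505 505 45 505 — and concatenate.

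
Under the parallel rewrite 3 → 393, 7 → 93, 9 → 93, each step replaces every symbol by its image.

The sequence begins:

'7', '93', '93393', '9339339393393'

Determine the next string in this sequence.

Replace each of the 13 characters of 9339339393393 in place — 93 393 393 93 393 393 93 393 93 393 393 93 393 — and concatenate.

9339339393393393933939339339393393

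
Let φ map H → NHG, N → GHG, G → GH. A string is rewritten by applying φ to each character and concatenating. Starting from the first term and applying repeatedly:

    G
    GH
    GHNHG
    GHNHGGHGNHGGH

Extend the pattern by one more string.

Rewriting the 13 symbols of GHNHGGHGNHGGH one by one yields GH NHG GHG NHG GH GH NHG GH GHG NHG GH GH NHG; concatenated:

GHNHGGHGNHGGHGHNHGGHGHGNHGGHGHNHG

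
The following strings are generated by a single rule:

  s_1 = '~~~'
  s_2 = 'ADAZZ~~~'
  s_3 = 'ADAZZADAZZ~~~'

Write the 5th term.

ADAZZADAZZADAZZADAZZ~~~

Every step adds ADAZZ at the front: s(k+1) = ADAZZ·s(k).
From ADAZZADAZZ~~~, 2 further steps: ADAZZADAZZ~~~ → ADAZZADAZZADAZZ~~~ → (answer).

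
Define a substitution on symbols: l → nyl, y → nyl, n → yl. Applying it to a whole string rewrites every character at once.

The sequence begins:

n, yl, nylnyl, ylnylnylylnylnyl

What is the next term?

Replace each of the 16 characters of ylnylnylylnylnyl in place — nyl nyl yl nyl nyl yl nyl nyl nyl nyl yl nyl nyl yl nyl nyl — and concatenate.

nylnylylnylnylylnylnylnylnylylnylnylylnylnyl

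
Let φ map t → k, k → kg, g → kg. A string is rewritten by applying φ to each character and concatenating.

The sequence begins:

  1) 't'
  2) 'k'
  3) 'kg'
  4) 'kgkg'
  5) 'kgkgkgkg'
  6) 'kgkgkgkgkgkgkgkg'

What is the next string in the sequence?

kgkgkgkgkgkgkgkgkgkgkgkgkgkgkgkg

Applying the rule to each of the 16 symbols of kgkgkgkgkgkgkgkg gives the pieces kg kg kg kg kg kg kg kg kg kg kg kg kg kg kg kg, which concatenate to the answer.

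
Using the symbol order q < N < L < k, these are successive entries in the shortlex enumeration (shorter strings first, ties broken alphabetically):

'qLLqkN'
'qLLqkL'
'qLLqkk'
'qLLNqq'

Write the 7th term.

Stepping forward 3 times from qLLNqq: qLLNqq → qLLNqN → qLLNqL, then the target.

qLLNqk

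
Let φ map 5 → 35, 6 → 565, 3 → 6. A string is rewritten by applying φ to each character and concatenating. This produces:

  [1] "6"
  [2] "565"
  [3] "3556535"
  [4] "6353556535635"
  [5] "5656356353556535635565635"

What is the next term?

355653556563556563563535565356355656353556535565635

Applying the rule to each of the 25 symbols of 5656356353556535635565635 gives the pieces 35 565 35 565 6 35 565 6 35 6 35 35 565 35 6 35 565 6 35 35 565 35 565 6 35, which concatenate to the answer.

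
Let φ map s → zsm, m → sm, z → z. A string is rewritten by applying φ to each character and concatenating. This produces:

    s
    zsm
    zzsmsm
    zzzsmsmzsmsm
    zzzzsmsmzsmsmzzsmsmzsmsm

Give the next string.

zzzzzsmsmzsmsmzzsmsmzsmsmzzzsmsmzsmsmzzsmsmzsmsm

Applying the rule to each of the 24 symbols of zzzzsmsmzsmsmzzsmsmzsmsm gives the pieces z z z z zsm sm zsm sm z zsm sm zsm sm z z zsm sm zsm sm z zsm sm zsm sm, which concatenate to the answer.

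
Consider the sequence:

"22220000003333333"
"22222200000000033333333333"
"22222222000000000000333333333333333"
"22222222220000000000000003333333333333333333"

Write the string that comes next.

Reading off run lengths: 2 runs 4, 6, 8, 10; 0 runs 6, 9, 12, 15; 3 runs 7, 11, 15, 19 — each is linear in n, where the shown terms are n = 2, 3, 4, 5.
For the next term, n = 6, so the run lengths are 12, 18, 23.

22222222222200000000000000000033333333333333333333333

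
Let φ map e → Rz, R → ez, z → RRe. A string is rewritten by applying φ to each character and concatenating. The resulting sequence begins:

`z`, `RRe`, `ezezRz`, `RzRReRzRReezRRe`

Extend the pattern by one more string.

Applying the rule to each of the 15 symbols of RzRReRzRReezRRe gives the pieces ez RRe ez ez Rz ez RRe ez ez Rz Rz RRe ez ez Rz, which concatenate to the answer.

ezRReezezRzezRReezezRzRzRReezezRz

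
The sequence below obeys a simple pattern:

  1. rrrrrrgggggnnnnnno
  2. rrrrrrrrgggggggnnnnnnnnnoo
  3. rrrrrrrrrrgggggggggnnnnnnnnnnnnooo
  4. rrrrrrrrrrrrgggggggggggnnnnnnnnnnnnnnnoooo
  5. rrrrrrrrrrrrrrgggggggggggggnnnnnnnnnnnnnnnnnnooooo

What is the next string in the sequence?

rrrrrrrrrrrrrrrrgggggggggggggggnnnnnnnnnnnnnnnnnnnnnoooooo

The n-th term is 2n+2 r's then 2n+1 g's then 3n n's then n-1 o's, where the shown terms are n = 2, 3, 4, 5, 6.
For the next term, n = 7, so the run lengths are 16, 15, 21, 6.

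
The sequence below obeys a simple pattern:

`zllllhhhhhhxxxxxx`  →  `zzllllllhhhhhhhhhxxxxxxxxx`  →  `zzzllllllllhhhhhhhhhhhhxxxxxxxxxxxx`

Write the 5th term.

zzzzzllllllllllllhhhhhhhhhhhhhhhhhhxxxxxxxxxxxxxxxxxx

Reading off run lengths: z runs 1, 2, 3; l runs 4, 6, 8; h runs 6, 9, 12; x runs 6, 9, 12 — each is linear in n (n = 1, 2, …).
For term 5, n = 5, so the run lengths are 5, 12, 18, 18.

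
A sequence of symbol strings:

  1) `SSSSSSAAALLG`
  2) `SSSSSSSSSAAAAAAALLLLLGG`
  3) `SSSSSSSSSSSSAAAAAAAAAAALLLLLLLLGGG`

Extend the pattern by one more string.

The n-th term is 3n+3 S's then 4n-1 A's then 3n-1 L's then n G's (n = 1, 2, …).
For the next term, n = 4, so the run lengths are 15, 15, 11, 4.

SSSSSSSSSSSSSSSAAAAAAAAAAAAAAALLLLLLLLLLLGGGG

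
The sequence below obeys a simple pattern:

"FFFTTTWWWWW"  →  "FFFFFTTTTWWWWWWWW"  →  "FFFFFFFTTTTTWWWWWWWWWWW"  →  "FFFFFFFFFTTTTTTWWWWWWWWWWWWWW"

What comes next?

FFFFFFFFFFFTTTTTTTWWWWWWWWWWWWWWWWW

Term n consists of 2n+1 F's, followed by n+2 T's, followed by 3n+2 W's (n = 1, 2, …).
For the next term, n = 5, so the run lengths are 11, 7, 17.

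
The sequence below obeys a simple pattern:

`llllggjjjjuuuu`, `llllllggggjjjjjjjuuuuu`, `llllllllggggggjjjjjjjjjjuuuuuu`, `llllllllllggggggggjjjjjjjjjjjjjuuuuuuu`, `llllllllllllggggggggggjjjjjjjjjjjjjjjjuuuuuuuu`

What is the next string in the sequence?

Term n consists of 2n l's, followed by 2n-2 g's, followed by 3n-2 j's, followed by n+2 u's, where the shown terms are n = 2, 3, 4, 5, 6.
At n = 7 the blocks have lengths 14, 12, 19, 9.

llllllllllllllggggggggggggjjjjjjjjjjjjjjjjjjjuuuuuuuuu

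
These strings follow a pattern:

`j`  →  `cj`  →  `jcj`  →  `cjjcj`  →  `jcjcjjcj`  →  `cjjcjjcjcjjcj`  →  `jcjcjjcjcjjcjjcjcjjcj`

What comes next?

cjjcjjcjcjjcjjcjcjjcjcjjcjjcjcjjcj

From term 3 onward, concatenate the second-to-last term with the last: j·cj = jcj, cj·jcj = cjjcj, …
Continuing: cjjcjjcjcjjcj · jcjcjjcjcjjcjjcjcjjcj gives term 8.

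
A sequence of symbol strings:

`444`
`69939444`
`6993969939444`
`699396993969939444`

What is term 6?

6993969939699396993969939444

Each term is the previous one with 69939 prepended.
From 699396993969939444, 2 further steps: 699396993969939444 → 69939699396993969939444 → (answer).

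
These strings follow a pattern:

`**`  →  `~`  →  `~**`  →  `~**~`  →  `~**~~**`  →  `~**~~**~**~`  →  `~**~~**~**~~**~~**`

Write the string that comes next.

~**~~**~**~~**~~**~**~~**~**~

From term 3 onward, concatenate the last term with the second-to-last: ~·** = ~**, ~**·~ = ~**~, …
The next term joins ~**~~**~**~~**~~** and ~**~~**~**~.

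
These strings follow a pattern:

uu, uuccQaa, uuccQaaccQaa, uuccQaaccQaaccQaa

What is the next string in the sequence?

The strings grow by a fixed suffix ccQaa each time.
Applying this once more to uuccQaaccQaaccQaa:

uuccQaaccQaaccQaaccQaa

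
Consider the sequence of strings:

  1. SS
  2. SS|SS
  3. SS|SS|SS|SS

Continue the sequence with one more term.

Each string is two copies of the previous one joined by '|'.
So the next term is two copies of SS|SS|SS|SS with '|' between the halves.

SS|SS|SS|SS|SS|SS|SS|SS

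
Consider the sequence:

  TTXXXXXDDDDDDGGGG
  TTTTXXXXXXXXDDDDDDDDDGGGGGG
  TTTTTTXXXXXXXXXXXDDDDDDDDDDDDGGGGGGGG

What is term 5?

TTTTTTTTTTXXXXXXXXXXXXXXXXXDDDDDDDDDDDDDDDDDDGGGGGGGGGGGG

Each string has the form T^{2n} X^{3n+2} D^{3n+3} G^{2n+2} (n = 1, 2, …).
Setting n = 5 gives 10, 17, 18, 12 characters in each block.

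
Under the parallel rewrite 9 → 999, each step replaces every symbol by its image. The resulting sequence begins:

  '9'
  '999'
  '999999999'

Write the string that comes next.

Apply φ to 999999999 symbol by symbol: 9→999, 9→999, 9→999, 9→999, 9→999, 9→999, 9→999, 9→999, 9→999; joined: 999 999 999 999 999 999 999 999 999.

999999999999999999999999999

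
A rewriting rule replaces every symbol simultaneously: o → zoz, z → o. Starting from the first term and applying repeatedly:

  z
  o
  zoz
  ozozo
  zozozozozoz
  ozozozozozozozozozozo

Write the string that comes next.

φ(ozozozozozozozozozozo) expands symbol-by-symbol to zoz o zoz o zoz o zoz o zoz o zoz o zoz o zoz o zoz o zoz o zoz; joining the 21 pieces gives the next term.

zozozozozozozozozozozozozozozozozozozozozoz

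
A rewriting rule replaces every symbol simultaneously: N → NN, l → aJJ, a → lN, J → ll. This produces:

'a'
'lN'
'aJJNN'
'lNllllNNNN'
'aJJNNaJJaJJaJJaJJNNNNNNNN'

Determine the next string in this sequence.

Rewriting the 25 symbols of aJJNNaJJaJJaJJaJJNNNNNNNN one by one yields lN ll ll NN NN lN ll ll lN ll ll lN ll ll lN ll ll NN NN NN NN NN NN NN NN; concatenated:

lNllllNNNNlNlllllNlllllNlllllNllllNNNNNNNNNNNNNNNN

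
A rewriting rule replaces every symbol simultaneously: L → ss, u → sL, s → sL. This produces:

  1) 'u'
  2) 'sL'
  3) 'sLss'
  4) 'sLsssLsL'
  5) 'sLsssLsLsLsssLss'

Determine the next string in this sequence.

Replace each of the 16 characters of sLsssLsLsLsssLss in place — sL ss sL sL sL ss sL ss sL ss sL sL sL ss sL sL — and concatenate.

sLsssLsLsLsssLsssLsssLsLsLsssLsL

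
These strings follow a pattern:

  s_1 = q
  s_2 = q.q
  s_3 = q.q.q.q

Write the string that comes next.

s(k+1) = s(k)·.·s(k) — each term doubles the last with '.' between the halves.
So the next term is two copies of q.q.q.q with '.' between the halves.

q.q.q.q.q.q.q.q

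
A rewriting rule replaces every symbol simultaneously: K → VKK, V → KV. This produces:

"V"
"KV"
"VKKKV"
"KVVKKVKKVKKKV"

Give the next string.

φ(KVVKKVKKVKKKV) expands symbol-by-symbol to VKK KV KV VKK VKK KV VKK VKK KV VKK VKK VKK KV; joining the 13 pieces gives the next term.

VKKKVKVVKKVKKKVVKKVKKKVVKKVKKVKKKV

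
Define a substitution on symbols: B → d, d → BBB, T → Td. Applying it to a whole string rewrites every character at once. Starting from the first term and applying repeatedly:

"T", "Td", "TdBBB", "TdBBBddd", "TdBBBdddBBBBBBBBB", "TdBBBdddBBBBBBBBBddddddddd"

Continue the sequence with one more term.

φ(TdBBBdddBBBBBBBBBddddddddd) expands symbol-by-symbol to Td BBB d d d BBB BBB BBB d d d d d d d d d BBB BBB BBB BBB BBB BBB BBB BBB BBB; joining the 26 pieces gives the next term.

TdBBBdddBBBBBBBBBdddddddddBBBBBBBBBBBBBBBBBBBBBBBBBBB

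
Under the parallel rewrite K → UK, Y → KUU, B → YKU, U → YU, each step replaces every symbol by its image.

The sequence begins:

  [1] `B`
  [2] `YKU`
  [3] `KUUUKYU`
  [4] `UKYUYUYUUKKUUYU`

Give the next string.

YUUKKUUYUKUUYUKUUYUYUUKUKYUYUKUUYU

Replace each of the 15 characters of UKYUYUYUUKKUUYU in place — YU UK KUU YU KUU YU KUU YU YU UK UK YU YU KUU YU — and concatenate.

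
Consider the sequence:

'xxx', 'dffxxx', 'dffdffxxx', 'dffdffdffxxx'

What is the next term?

dffdffdffdffxxx

Each term is the previous one with dff prepended.
So the next term is dff·dffdffdffxxx.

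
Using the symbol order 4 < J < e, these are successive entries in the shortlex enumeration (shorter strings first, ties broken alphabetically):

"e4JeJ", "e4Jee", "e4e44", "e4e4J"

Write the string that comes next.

Treat e4e4J as a base-3 numeral over the given alphabet and add one, carrying through any trailing e's.

e4e4e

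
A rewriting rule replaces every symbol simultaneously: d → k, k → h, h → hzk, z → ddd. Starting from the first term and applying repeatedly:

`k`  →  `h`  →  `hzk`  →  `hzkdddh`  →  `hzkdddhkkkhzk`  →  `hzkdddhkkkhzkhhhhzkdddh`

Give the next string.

Replace each of the 23 characters of hzkdddhkkkhzkhhhhzkdddh in place — hzk ddd h k k k hzk h h h hzk ddd h hzk hzk hzk hzk ddd h k k k hzk — and concatenate.

hzkdddhkkkhzkhhhhzkdddhhzkhzkhzkhzkdddhkkkhzk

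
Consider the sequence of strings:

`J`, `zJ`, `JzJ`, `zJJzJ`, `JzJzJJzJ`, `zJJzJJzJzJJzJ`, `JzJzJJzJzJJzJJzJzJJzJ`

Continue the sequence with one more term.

From term 3 onward, concatenate the second-to-last term with the last: J·zJ = JzJ, zJ·JzJ = zJJzJ, …
Continuing: zJJzJJzJzJJzJ · JzJzJJzJzJJzJJzJzJJzJ gives term 8.

zJJzJJzJzJJzJJzJzJJzJzJJzJJzJzJJzJ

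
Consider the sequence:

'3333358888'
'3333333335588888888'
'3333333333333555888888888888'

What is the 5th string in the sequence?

The n-th term is 4n+1 3's then n 5's then 4n 8's (n = 1, 2, …).
Setting n = 5 gives 21, 5, 20 characters in each block.

3333333333333333333335555588888888888888888888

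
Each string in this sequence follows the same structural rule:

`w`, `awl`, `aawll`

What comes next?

aaawlll

Every step adds a to the front and l to the end of the previous string.
So the next term is a·aawll·l.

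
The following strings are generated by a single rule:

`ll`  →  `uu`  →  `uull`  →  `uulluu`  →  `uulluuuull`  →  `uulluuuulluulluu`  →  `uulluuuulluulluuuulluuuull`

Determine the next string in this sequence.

Each term (from the third on) is the previous term followed by the one before it: term 3 = uu·ll = uull.
Continuing: uulluuuulluulluuuulluuuull · uulluuuulluulluu gives term 8.

uulluuuulluulluuuulluuuulluulluuuulluulluu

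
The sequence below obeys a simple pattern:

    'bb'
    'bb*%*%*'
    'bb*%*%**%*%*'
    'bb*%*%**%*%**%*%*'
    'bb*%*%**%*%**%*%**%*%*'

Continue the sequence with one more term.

Every step adds *%*%* to the end: s(k+1) = s(k)·*%*%*.
Applying this once more to bb*%*%**%*%**%*%**%*%*:

bb*%*%**%*%**%*%**%*%**%*%*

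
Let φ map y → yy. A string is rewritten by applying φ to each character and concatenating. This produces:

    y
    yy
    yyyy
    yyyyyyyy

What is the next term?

Apply φ to yyyyyyyy symbol by symbol: y→yy, y→yy, y→yy, y→yy, y→yy, y→yy, y→yy, y→yy; joined: yy yy yy yy yy yy yy yy.

yyyyyyyyyyyyyyyy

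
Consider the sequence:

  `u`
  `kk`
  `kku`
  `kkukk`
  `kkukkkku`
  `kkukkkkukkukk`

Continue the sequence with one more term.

This is a Fibonacci-style word recurrence s(k) = s(k−1)·s(k−2): e.g. kk·u = kku.
Continuing: kkukkkkukkukk · kkukkkku gives term 7.

kkukkkkukkukkkkukkkku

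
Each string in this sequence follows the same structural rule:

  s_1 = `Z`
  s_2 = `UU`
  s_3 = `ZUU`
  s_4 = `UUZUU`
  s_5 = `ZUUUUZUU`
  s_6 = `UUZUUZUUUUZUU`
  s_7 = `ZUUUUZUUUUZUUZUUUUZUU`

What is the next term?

This is a Fibonacci-style word recurrence s(k) = s(k−2)·s(k−1): e.g. Z·UU = ZUU.
So term 8 is UUZUUZUUUUZUU·ZUUUUZUUUUZUUZUUUUZUU.

UUZUUZUUUUZUUZUUUUZUUUUZUUZUUUUZUU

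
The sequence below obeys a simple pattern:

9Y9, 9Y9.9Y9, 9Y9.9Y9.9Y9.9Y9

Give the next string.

s(k+1) = s(k)·.·s(k) — each term doubles the last with '.' between the halves.
Doubling 9Y9.9Y9.9Y9.9Y9 with '.' between the halves:

9Y9.9Y9.9Y9.9Y9.9Y9.9Y9.9Y9.9Y9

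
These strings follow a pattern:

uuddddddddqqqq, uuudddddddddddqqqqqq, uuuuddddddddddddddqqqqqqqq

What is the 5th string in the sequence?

uuuuuuddddddddddddddddddddqqqqqqqqqqqq

Term n consists of n u's, followed by 3n+2 d's, followed by 2n q's, where the shown terms are n = 2, 3, 4.
At n = 6 the blocks have lengths 6, 20, 12.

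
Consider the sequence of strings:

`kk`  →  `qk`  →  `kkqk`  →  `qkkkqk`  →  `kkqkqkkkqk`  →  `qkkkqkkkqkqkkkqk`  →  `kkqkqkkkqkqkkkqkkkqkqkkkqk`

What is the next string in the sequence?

Each term (from the third on) is the two preceding terms concatenated in order: term 3 = kk·qk = kkqk.
The next term joins qkkkqkkkqkqkkkqk and kkqkqkkkqkqkkkqkkkqkqkkkqk.

qkkkqkkkqkqkkkqkkkqkqkkkqkqkkkqkkkqkqkkkqk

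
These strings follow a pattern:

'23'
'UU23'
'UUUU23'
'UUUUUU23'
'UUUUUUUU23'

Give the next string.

Each term is the previous one with UU prepended.
One more step from UUUUUUUU23 gives the answer.

UUUUUUUUUU23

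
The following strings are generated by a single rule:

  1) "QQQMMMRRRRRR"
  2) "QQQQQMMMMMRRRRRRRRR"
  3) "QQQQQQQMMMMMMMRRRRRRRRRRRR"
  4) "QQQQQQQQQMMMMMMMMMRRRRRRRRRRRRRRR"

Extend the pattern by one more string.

QQQQQQQQQQQMMMMMMMMMMMRRRRRRRRRRRRRRRRRR

Each string has the form Q^{2n-1} M^{2n-1} R^{3n}, where the shown terms are n = 2, 3, 4, 5.
At n = 6 the blocks have lengths 11, 11, 18.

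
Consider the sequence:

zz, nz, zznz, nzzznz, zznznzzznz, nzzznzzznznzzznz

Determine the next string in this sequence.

zznznzzznznzzznzzznznzzznz

This is a Fibonacci-style word recurrence s(k) = s(k−2)·s(k−1): e.g. zz·nz = zznz.
Continuing: zznznzzznz · nzzznzzznznzzznz gives term 7.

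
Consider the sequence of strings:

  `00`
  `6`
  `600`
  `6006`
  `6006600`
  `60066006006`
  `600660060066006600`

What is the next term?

From term 3 onward, concatenate the last term with the second-to-last: 6·00 = 600, 600·6 = 6006, …
So term 8 is 600660060066006600·60066006006.

60066006006600660060066006006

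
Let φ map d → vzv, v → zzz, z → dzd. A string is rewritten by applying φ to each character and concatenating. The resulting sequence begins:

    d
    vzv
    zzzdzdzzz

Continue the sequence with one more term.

Rewriting each symbol of zzzdzdzzz: z→dzd, z→dzd, z→dzd, d→vzv, z→dzd, d→vzv, z→dzd, z→dzd, z→dzd, which concatenates to dzd dzd dzd vzv dzd vzv dzd dzd dzd.

dzddzddzdvzvdzdvzvdzddzddzd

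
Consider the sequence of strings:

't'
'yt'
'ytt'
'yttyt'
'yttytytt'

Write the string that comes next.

Each term (from the third on) is the previous term followed by the one before it: term 3 = yt·t = ytt.
Continuing: yttytytt · yttyt gives term 6.

yttytyttyttyt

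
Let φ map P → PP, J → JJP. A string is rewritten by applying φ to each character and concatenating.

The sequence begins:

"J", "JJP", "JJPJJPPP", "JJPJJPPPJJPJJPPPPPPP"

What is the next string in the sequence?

Rewriting the 20 symbols of JJPJJPPPJJPJJPPPPPPP one by one yields JJP JJP PP JJP JJP PP PP PP JJP JJP PP JJP JJP PP PP PP PP PP PP PP; concatenated:

JJPJJPPPJJPJJPPPPPPPJJPJJPPPJJPJJPPPPPPPPPPPPPPP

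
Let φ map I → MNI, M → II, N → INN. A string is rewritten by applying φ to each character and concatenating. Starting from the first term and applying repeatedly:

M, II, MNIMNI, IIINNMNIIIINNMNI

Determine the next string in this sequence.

MNIMNIMNIINNINNIIINNMNIMNIMNIMNIINNINNIIINNMNI

Replace each of the 16 characters of IIINNMNIIIINNMNI in place — MNI MNI MNI INN INN II INN MNI MNI MNI MNI INN INN II INN MNI — and concatenate.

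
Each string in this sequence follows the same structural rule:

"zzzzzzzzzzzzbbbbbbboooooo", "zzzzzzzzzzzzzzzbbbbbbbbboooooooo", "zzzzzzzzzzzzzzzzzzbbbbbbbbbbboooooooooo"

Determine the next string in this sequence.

Reading off run lengths: z runs 12, 15, 18; b runs 7, 9, 11; o runs 6, 8, 10 — each is linear in n, where the shown terms are n = 3, 4, 5.
Setting n = 6 gives 21, 13, 12 characters in each block.

zzzzzzzzzzzzzzzzzzzzzbbbbbbbbbbbbboooooooooooo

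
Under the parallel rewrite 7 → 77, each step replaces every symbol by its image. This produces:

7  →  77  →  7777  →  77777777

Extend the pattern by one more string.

Expanding 77777777: 7→77, 7→77, 7→77, 7→77, 7→77, 7→77, 7→77, 7→77. Concatenated: 77 77 77 77 77 77 77 77.

7777777777777777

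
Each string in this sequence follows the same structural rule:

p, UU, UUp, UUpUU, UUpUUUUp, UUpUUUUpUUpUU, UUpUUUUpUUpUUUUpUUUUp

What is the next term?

UUpUUUUpUUpUUUUpUUUUpUUpUUUUpUUpUU

Each term (from the third on) is the previous term followed by the one before it: term 3 = UU·p = UUp.
The next term joins UUpUUUUpUUpUUUUpUUUUp and UUpUUUUpUUpUU.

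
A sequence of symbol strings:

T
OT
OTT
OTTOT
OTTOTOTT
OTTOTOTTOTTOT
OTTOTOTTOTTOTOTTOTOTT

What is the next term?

OTTOTOTTOTTOTOTTOTOTTOTTOTOTTOTTOT

From term 3 onward, concatenate the last term with the second-to-last: OT·T = OTT, OTT·OT = OTTOT, …
Continuing: OTTOTOTTOTTOTOTTOTOTT · OTTOTOTTOTTOT gives term 8.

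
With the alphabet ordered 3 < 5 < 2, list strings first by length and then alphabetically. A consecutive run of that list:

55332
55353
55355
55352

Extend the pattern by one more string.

The successor of 55352 increments the rightmost position that isn't already 2 and resets every position after it to 3.

55323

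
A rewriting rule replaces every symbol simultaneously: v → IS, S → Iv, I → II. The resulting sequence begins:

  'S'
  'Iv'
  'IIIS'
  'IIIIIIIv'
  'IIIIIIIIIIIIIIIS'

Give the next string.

IIIIIIIIIIIIIIIIIIIIIIIIIIIIIIIv

Applying the rule to each of the 16 symbols of IIIIIIIIIIIIIIIS gives the pieces II II II II II II II II II II II II II II II Iv, which concatenate to the answer.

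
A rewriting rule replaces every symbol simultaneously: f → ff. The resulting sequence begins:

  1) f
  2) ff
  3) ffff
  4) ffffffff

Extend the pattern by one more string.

ffffffffffffffff

Rewriting each symbol of ffffffff: f→ff, f→ff, f→ff, f→ff, f→ff, f→ff, f→ff, f→ff, which concatenates to ff ff ff ff ff ff ff ff.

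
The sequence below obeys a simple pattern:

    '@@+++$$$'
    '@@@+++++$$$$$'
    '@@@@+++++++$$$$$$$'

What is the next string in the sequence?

Reading off run lengths: @ runs 2, 3, 4; + runs 3, 5, 7; $ runs 3, 5, 7 — each is linear in n (n = 1, 2, …).
For the next term, n = 4, so the run lengths are 5, 9, 9.

@@@@@+++++++++$$$$$$$$$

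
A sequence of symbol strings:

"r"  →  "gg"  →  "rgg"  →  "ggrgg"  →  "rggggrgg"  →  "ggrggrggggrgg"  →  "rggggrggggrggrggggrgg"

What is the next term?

ggrggrggggrggrggggrggggrggrggggrgg

Each term (from the third on) is the two preceding terms concatenated in order: term 3 = r·gg = rgg.
The next term joins ggrggrggggrgg and rggggrggggrggrggggrgg.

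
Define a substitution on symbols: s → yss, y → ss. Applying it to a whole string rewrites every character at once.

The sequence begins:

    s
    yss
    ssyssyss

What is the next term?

Expanding ssyssyss: s→yss, s→yss, y→ss, s→yss, s→yss, y→ss, s→yss, s→yss. Concatenated: yss yss ss yss yss ss yss yss.

yssyssssyssyssssyssyss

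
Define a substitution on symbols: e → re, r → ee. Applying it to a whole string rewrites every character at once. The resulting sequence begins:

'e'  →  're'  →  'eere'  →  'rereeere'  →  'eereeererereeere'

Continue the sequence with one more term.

Rewriting the 16 symbols of eereeererereeere one by one yields re re ee re re re ee re ee re ee re re re ee re; concatenated:

rereeererereeereeereeererereeere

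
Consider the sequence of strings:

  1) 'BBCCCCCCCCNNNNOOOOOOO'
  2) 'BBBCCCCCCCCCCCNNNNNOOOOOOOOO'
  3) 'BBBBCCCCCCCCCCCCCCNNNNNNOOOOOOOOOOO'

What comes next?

Each string has the form B^{n-1} C^{3n-1} N^{n+1} O^{2n+1}, where the shown terms are n = 3, 4, 5.
Setting n = 6 gives 5, 17, 7, 13 characters in each block.

BBBBBCCCCCCCCCCCCCCCCCNNNNNNNOOOOOOOOOOOOO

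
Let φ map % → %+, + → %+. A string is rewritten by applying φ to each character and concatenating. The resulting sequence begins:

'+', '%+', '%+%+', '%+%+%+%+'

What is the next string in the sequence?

%+%+%+%+%+%+%+%+

Apply φ to %+%+%+%+ symbol by symbol: %→%+, +→%+, %→%+, +→%+, %→%+, +→%+, %→%+, +→%+; joined: %+ %+ %+ %+ %+ %+ %+ %+.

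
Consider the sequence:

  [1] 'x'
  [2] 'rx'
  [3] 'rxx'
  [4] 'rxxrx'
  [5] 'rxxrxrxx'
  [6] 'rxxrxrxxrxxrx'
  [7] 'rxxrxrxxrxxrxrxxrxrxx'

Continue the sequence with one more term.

rxxrxrxxrxxrxrxxrxrxxrxxrxrxxrxxrx

Each term (from the third on) is the previous term followed by the one before it: term 3 = rx·x = rxx.
The next term joins rxxrxrxxrxxrxrxxrxrxx and rxxrxrxxrxxrx.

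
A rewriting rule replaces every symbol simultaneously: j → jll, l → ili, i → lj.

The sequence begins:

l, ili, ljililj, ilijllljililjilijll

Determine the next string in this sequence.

φ(ilijllljililjilijll) expands symbol-by-symbol to lj ili lj jll ili ili ili jll lj ili lj ili jll lj ili lj jll ili ili; joining the 19 pieces gives the next term.

ljililjjlliliiliilijllljililjilijllljililjjlliliili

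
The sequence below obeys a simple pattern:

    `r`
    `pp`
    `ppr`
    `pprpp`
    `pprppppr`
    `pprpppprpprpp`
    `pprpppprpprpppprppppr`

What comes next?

Each term (from the third on) is the previous term followed by the one before it: term 3 = pp·r = ppr.
Continuing: pprpppprpprpppprppppr · pprpppprpprpp gives term 8.

pprpppprpprpppprpppprpprpppprpprpp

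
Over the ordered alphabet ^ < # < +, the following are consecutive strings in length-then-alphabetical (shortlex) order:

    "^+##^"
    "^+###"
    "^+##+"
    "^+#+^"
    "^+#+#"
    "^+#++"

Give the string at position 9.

^++^+

Advancing 3 positions from ^+#++ through ^+#++ → ^++^^ → ^++^# reaches term 9.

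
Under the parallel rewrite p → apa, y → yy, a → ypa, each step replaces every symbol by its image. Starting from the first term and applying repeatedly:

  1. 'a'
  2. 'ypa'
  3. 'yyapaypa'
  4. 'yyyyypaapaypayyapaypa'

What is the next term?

Applying the rule to each of the 21 symbols of yyyyypaapaypayyapaypa gives the pieces yy yy yy yy yy apa ypa ypa apa ypa yy apa ypa yy yy ypa apa ypa yy apa ypa, which concatenate to the answer.

yyyyyyyyyyapaypaypaapaypayyapaypayyyyypaapaypayyapaypa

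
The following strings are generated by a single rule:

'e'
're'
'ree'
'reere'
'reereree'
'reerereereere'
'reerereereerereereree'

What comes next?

reerereereerereerereereerereereere

From term 3 onward, concatenate the last term with the second-to-last: re·e = ree, ree·re = reere, …
The next term joins reerereereerereereree and reerereereere.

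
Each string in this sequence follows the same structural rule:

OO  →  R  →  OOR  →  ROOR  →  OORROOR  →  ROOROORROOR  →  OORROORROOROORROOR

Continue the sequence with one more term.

ROOROORROOROORROORROOROORROOR

Each term (from the third on) is the two preceding terms concatenated in order: term 3 = OO·R = OOR.
Continuing: ROOROORROOR · OORROORROOROORROOR gives term 8.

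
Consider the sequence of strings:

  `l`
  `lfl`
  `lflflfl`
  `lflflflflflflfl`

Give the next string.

Every step duplicates the string with 'f' between the halves.
Doubling lflflflflflflfl with 'f' between the halves:

lflflflflflflflflflflflflflflfl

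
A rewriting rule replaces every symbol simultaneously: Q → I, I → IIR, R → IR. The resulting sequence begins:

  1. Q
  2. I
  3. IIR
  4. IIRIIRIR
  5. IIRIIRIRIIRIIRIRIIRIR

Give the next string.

Rewriting the 21 symbols of IIRIIRIRIIRIIRIRIIRIR one by one yields IIR IIR IR IIR IIR IR IIR IR IIR IIR IR IIR IIR IR IIR IR IIR IIR IR IIR IR; concatenated:

IIRIIRIRIIRIIRIRIIRIRIIRIIRIRIIRIIRIRIIRIRIIRIIRIRIIRIR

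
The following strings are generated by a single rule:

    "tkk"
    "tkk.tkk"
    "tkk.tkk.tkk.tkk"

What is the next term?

tkk.tkk.tkk.tkk.tkk.tkk.tkk.tkk

s(k+1) = s(k)·.·s(k) — each term doubles the last with '.' between the halves.
One more doubling of tkk.tkk.tkk.tkk gives the answer.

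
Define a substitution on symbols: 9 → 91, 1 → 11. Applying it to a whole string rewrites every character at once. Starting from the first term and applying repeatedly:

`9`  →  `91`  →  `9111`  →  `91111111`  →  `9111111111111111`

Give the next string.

Applying the rule to each of the 16 symbols of 9111111111111111 gives the pieces 91 11 11 11 11 11 11 11 11 11 11 11 11 11 11 11, which concatenate to the answer.

91111111111111111111111111111111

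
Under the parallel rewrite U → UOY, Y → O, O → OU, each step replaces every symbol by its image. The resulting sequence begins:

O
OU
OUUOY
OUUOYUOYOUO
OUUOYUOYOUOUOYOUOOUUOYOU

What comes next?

Replace each of the 24 characters of OUUOYUOYOUOUOYOUOOUUOYOU in place — OU UOY UOY OU O UOY OU O OU UOY OU UOY OU O OU UOY OU OU UOY UOY OU O OU UOY — and concatenate.

OUUOYUOYOUOUOYOUOOUUOYOUUOYOUOOUUOYOUOUUOYUOYOUOOUUOY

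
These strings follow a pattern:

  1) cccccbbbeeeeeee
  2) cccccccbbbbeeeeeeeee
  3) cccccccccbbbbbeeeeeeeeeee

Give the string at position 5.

cccccccccccccbbbbbbbeeeeeeeeeeeeeee

Term n consists of 2n-1 c's, followed by n b's, followed by 2n+1 e's, where the shown terms are n = 3, 4, 5.
Setting n = 7 gives 13, 7, 15 characters in each block.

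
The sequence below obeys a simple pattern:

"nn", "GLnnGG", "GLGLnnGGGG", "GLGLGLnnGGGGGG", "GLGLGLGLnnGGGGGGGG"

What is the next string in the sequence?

GLGLGLGLGLnnGGGGGGGGGG

s(k+1) = GL·s(k)·GG, so each term gains GL as a prefix and GG as a suffix.
One more step from GLGLGLGLnnGGGGGGGG gives the answer.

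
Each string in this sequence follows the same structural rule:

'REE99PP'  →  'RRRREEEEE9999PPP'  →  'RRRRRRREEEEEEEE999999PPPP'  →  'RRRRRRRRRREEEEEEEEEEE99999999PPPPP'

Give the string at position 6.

Term n consists of 3n-2 R's, followed by 3n-1 E's, followed by 2n 9's, followed by n+1 P's (n = 1, 2, …).
At n = 6 the blocks have lengths 16, 17, 12, 7.

RRRRRRRRRRRRRRRREEEEEEEEEEEEEEEEE999999999999PPPPPPP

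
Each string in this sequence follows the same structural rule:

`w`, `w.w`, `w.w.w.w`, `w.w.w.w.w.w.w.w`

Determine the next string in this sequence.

s(k+1) = s(k)·.·s(k) — each term doubles the last with '.' between the halves.
Doubling w.w.w.w.w.w.w.w with '.' between the halves:

w.w.w.w.w.w.w.w.w.w.w.w.w.w.w.w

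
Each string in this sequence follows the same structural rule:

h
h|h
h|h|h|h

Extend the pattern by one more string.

Every step duplicates the string with '|' between the halves.
Doubling h|h|h|h with '|' between the halves:

h|h|h|h|h|h|h|h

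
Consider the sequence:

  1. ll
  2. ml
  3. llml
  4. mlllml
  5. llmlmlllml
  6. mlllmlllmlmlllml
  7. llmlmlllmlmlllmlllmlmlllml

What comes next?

From term 3 onward, concatenate the second-to-last term with the last: ll·ml = llml, ml·llml = mlllml, …
The next term joins mlllmlllmlmlllml and llmlmlllmlmlllmlllmlmlllml.

mlllmlllmlmlllmlllmlmlllmlmlllmlllmlmlllml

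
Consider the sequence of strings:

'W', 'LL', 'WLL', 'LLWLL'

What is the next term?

WLLLLWLL

Each term (from the third on) is the two preceding terms concatenated in order: term 3 = W·LL = WLL.
So term 5 is WLL·LLWLL.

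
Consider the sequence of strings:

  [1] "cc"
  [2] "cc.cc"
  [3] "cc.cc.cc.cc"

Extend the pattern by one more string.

Every step duplicates the string with '.' between the halves.
Doubling cc.cc.cc.cc with '.' between the halves:

cc.cc.cc.cc.cc.cc.cc.cc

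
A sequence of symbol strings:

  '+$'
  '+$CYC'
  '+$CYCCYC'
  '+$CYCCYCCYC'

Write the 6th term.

The strings grow by a fixed suffix CYC each time.
From +$CYCCYCCYC, 2 further steps: +$CYCCYCCYC → +$CYCCYCCYCCYC → (answer).

+$CYCCYCCYCCYCCYC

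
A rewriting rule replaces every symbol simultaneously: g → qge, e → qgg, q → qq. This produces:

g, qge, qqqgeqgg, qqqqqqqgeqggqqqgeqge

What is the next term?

φ(qqqqqqqgeqggqqqgeqge) expands symbol-by-symbol to qq qq qq qq qq qq qq qge qgg qq qge qge qq qq qq qge qgg qq qge qgg; joining the 20 pieces gives the next term.

qqqqqqqqqqqqqqqgeqggqqqgeqgeqqqqqqqgeqggqqqgeqgg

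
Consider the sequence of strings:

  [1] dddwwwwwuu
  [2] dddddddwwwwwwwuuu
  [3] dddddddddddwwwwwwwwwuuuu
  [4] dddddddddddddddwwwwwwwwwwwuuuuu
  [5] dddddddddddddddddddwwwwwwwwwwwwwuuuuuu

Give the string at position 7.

dddddddddddddddddddddddddddwwwwwwwwwwwwwwwwwuuuuuuuu

The n-th term is 4n-1 d's then 2n+3 w's then n+1 u's (n = 1, 2, …).
Setting n = 7 gives 27, 17, 8 characters in each block.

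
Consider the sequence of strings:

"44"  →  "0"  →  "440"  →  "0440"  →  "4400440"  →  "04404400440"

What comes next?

From term 3 onward, concatenate the second-to-last term with the last: 44·0 = 440, 0·440 = 0440, …
So term 7 is 4400440·04404400440.

440044004404400440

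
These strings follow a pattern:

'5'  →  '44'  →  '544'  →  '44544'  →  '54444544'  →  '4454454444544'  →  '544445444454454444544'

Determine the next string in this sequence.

4454454444544544445444454454444544

Each term (from the third on) is the two preceding terms concatenated in order: term 3 = 5·44 = 544.
So term 8 is 4454454444544·544445444454454444544.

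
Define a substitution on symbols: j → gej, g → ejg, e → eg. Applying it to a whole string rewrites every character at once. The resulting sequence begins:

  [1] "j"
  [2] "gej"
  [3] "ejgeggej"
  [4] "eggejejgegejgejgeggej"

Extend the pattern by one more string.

Replace each of the 21 characters of eggejejgegejgejgeggej in place — eg ejg ejg eg gej eg gej ejg eg ejg eg gej ejg eg gej ejg eg ejg ejg eg gej — and concatenate.

egejgejgeggejeggejejgegejgeggejejgeggejejgegejgejgeggej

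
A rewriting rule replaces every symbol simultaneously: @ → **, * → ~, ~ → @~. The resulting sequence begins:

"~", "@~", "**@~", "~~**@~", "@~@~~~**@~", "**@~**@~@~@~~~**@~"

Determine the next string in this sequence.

Rewriting the 18 symbols of **@~**@~@~@~~~**@~ one by one yields ~ ~ ** @~ ~ ~ ** @~ ** @~ ** @~ @~ @~ ~ ~ ** @~; concatenated:

~~**@~~~**@~**@~**@~@~@~~~**@~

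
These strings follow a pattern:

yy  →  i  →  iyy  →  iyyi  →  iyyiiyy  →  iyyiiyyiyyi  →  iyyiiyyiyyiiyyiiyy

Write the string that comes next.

Each term (from the third on) is the previous term followed by the one before it: term 3 = i·yy = iyy.
So term 8 is iyyiiyyiyyiiyyiiyy·iyyiiyyiyyi.

iyyiiyyiyyiiyyiiyyiyyiiyyiyyi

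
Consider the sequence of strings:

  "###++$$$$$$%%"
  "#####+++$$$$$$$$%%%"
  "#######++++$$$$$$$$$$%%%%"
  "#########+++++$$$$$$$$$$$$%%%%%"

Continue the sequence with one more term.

###########++++++$$$$$$$$$$$$$$%%%%%%

The n-th term is 2n-1 #'s then n +'s then 2n+2 $'s then n %'s, where the shown terms are n = 2, 3, 4, 5.
For the next term, n = 6, so the run lengths are 11, 6, 14, 6.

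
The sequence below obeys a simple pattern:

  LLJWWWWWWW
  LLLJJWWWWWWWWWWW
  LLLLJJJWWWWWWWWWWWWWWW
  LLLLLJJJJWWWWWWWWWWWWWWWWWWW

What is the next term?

Each string has the form L^{n+1} J^{n} W^{4n+3} (n = 1, 2, …).
Setting n = 5 gives 6, 5, 23 characters in each block.

LLLLLLJJJJJWWWWWWWWWWWWWWWWWWWWWWW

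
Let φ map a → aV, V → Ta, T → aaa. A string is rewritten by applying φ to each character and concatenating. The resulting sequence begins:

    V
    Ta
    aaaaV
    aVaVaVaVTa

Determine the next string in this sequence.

Apply φ to aVaVaVaVTa symbol by symbol: a→aV, V→Ta, a→aV, V→Ta, a→aV, V→Ta, a→aV, V→Ta, T→aaa, a→aV; joined: aV Ta aV Ta aV Ta aV Ta aaa aV.

aVTaaVTaaVTaaVTaaaaaV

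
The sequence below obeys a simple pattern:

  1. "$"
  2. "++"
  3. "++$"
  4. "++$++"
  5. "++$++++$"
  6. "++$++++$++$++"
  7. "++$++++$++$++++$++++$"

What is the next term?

++$++++$++$++++$++++$++$++++$++$++

This is a Fibonacci-style word recurrence s(k) = s(k−1)·s(k−2): e.g. ++·$ = ++$.
The next term joins ++$++++$++$++++$++++$ and ++$++++$++$++.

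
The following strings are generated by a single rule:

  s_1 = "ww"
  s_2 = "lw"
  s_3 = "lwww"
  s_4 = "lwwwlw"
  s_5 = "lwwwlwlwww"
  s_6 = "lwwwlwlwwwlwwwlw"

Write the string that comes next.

lwwwlwlwwwlwwwlwlwwwlwlwww

From term 3 onward, concatenate the last term with the second-to-last: lw·ww = lwww, lwww·lw = lwwwlw, …
So term 7 is lwwwlwlwwwlwwwlw·lwwwlwlwww.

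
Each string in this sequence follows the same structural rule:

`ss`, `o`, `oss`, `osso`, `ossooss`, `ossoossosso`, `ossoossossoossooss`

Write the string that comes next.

From term 3 onward, concatenate the last term with the second-to-last: o·ss = oss, oss·o = osso, …
Continuing: ossoossossoossooss · ossoossosso gives term 8.

ossoossossoossoossossoossosso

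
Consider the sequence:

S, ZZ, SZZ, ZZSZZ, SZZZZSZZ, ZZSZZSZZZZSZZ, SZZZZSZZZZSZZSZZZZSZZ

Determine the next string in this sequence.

ZZSZZSZZZZSZZSZZZZSZZZZSZZSZZZZSZZ

This is a Fibonacci-style word recurrence s(k) = s(k−2)·s(k−1): e.g. S·ZZ = SZZ.
So term 8 is ZZSZZSZZZZSZZ·SZZZZSZZZZSZZSZZZZSZZ.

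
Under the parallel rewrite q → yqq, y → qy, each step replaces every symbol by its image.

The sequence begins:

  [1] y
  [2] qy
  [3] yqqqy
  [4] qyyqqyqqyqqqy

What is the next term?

Applying the rule to each of the 13 symbols of qyyqqyqqyqqqy gives the pieces yqq qy qy yqq yqq qy yqq yqq qy yqq yqq yqq qy, which concatenate to the answer.

yqqqyqyyqqyqqqyyqqyqqqyyqqyqqyqqqy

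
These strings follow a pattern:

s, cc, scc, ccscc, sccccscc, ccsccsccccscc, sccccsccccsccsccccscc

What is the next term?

ccsccsccccsccsccccsccccsccsccccscc

This is a Fibonacci-style word recurrence s(k) = s(k−2)·s(k−1): e.g. s·cc = scc.
So term 8 is ccsccsccccscc·sccccsccccsccsccccscc.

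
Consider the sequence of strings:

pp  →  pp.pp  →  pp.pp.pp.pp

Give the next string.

Every step duplicates the string with '.' between the halves.
Doubling pp.pp.pp.pp with '.' between the halves:

pp.pp.pp.pp.pp.pp.pp.pp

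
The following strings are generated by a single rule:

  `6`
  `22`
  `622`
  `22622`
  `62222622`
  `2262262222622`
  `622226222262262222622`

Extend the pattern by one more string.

Each term (from the third on) is the two preceding terms concatenated in order: term 3 = 6·22 = 622.
The next term joins 2262262222622 and 622226222262262222622.

2262262222622622226222262262222622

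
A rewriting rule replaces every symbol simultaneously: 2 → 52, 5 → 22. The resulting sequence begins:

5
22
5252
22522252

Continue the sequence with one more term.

5252225252522252

Rewriting each symbol of 22522252: 2→52, 2→52, 5→22, 2→52, 2→52, 2→52, 5→22, 2→52, which concatenates to 52 52 22 52 52 52 22 52.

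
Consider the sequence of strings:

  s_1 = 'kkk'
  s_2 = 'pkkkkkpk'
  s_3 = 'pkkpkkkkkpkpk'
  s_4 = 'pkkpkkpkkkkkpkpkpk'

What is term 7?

Each term wraps the previous one in pkk on the left and pk on the right.
From pkkpkkpkkkkkpkpkpk, 3 further steps: pkkpkkpkkkkkpkpkpk → pkkpkkpkkpkkkkkpkpkpkpk → pkkpkkpkkpkkpkkkkkpkpkpkpkpk → (answer).

pkkpkkpkkpkkpkkpkkkkkpkpkpkpkpkpk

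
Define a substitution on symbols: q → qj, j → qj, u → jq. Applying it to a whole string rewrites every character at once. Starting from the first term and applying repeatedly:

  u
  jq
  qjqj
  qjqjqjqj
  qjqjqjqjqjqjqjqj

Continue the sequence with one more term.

Rewriting the 16 symbols of qjqjqjqjqjqjqjqj one by one yields qj qj qj qj qj qj qj qj qj qj qj qj qj qj qj qj; concatenated:

qjqjqjqjqjqjqjqjqjqjqjqjqjqjqjqj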